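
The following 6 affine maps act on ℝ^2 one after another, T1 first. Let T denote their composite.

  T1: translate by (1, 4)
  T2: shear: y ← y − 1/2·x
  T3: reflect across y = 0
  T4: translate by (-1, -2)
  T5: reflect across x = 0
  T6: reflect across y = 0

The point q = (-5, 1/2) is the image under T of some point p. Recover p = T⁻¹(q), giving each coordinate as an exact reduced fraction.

T1 = [1 0 1; 0 1 4; 0 0 1]
T2·T1 = [1 0 1; -1/2 1 7/2; 0 0 1]
T3·…·T1 = [1 0 1; 1/2 -1 -7/2; 0 0 1]
T4·…·T1 = [1 0 0; 1/2 -1 -11/2; 0 0 1]
T5·…·T1 = [-1 0 0; 1/2 -1 -11/2; 0 0 1]
T6·…·T1 = [-1 0 0; -1/2 1 11/2; 0 0 1]
det M = -1; M⁻¹ = [-1 0 0; -1/2 1 -11/2; 0 0 1]
M⁻¹ · (-5, 1/2)ᵀ = (5, -5/2)ᵀ

p = (5, -5/2)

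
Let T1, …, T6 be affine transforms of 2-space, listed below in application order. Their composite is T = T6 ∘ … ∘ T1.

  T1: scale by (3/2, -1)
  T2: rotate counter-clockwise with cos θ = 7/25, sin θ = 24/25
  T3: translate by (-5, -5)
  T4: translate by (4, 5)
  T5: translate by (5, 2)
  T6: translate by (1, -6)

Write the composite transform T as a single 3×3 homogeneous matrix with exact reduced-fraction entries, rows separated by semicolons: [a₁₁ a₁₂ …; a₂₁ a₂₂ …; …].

T = [21/50 24/25 5; 36/25 -7/25 -4; 0 0 1]

T1 = [3/2 0 0; 0 -1 0; 0 0 1]
T2·T1 = [21/50 24/25 0; 36/25 -7/25 0; 0 0 1]
T3·…·T1 = [21/50 24/25 -5; 36/25 -7/25 -5; 0 0 1]
T4·…·T1 = [21/50 24/25 -1; 36/25 -7/25 0; 0 0 1]
T5·…·T1 = [21/50 24/25 4; 36/25 -7/25 2; 0 0 1]
T6·…·T1 = [21/50 24/25 5; 36/25 -7/25 -4; 0 0 1]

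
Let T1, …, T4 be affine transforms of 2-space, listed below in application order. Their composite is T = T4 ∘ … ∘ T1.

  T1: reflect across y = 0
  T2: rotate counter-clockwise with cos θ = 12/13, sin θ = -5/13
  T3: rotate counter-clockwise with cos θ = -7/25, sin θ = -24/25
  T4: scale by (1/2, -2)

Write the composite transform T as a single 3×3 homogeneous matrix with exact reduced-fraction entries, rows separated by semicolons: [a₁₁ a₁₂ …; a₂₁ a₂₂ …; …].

T1 = [1 0 0; 0 -1 0; 0 0 1]
T2·T1 = [12/13 -5/13 0; -5/13 -12/13 0; 0 0 1]
T3·…·T1 = [-204/325 -253/325 0; -253/325 204/325 0; 0 0 1]
T4·…·T1 = [-102/325 -253/650 0; 506/325 -408/325 0; 0 0 1]

T = [-102/325 -253/650 0; 506/325 -408/325 0; 0 0 1]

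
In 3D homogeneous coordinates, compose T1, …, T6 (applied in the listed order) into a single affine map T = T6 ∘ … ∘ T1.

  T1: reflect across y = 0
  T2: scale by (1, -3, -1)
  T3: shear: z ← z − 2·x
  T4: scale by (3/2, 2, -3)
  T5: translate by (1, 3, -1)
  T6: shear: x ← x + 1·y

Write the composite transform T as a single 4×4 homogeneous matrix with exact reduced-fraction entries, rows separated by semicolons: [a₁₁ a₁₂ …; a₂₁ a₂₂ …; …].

T1 = [1 0 0 0; 0 -1 0 0; 0 0 1 0; 0 0 0 1]
T2·T1 = [1 0 0 0; 0 3 0 0; 0 0 -1 0; 0 0 0 1]
T3·…·T1 = [1 0 0 0; 0 3 0 0; -2 0 -1 0; 0 0 0 1]
T4·…·T1 = [3/2 0 0 0; 0 6 0 0; 6 0 3 0; 0 0 0 1]
T5·…·T1 = [3/2 0 0 1; 0 6 0 3; 6 0 3 -1; 0 0 0 1]
T6·…·T1 = [3/2 6 0 4; 0 6 0 3; 6 0 3 -1; 0 0 0 1]

T = [3/2 6 0 4; 0 6 0 3; 6 0 3 -1; 0 0 0 1]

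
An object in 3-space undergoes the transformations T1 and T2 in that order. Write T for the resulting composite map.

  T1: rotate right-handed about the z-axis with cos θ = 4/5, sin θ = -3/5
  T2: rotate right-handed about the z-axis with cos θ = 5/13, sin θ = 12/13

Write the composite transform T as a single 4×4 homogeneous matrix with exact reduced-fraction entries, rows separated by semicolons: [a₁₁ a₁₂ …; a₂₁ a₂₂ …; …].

T1 = [4/5 3/5 0 0; -3/5 4/5 0 0; 0 0 1 0; 0 0 0 1]
T2·T1 = [56/65 -33/65 0 0; 33/65 56/65 0 0; 0 0 1 0; 0 0 0 1]

T = [56/65 -33/65 0 0; 33/65 56/65 0 0; 0 0 1 0; 0 0 0 1]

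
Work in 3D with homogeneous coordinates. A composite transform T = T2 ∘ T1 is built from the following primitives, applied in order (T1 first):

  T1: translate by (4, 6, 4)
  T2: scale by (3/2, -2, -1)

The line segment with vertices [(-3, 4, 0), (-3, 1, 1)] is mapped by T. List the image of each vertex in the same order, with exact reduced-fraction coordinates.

image vertices: (3/2, -20, -4), (3/2, -14, -5)

T1 translate by (4, 6, 4): (-3, 4, 0) → (1, 10, 4); (-3, 1, 1) → (1, 7, 5)
T2 scale by (3/2, -2, -1): (1, 10, 4) → (3/2, -20, -4); (1, 7, 5) → (3/2, -14, -5)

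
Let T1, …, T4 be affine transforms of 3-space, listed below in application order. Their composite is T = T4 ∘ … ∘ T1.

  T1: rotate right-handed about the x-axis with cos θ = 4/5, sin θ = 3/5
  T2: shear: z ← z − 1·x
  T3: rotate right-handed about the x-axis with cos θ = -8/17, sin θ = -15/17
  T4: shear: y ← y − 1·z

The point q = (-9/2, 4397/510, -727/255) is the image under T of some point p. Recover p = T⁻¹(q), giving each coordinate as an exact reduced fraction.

T1 = [1 0 0 0; 0 4/5 -3/5 0; 0 3/5 4/5 0; 0 0 0 1]
T2·T1 = [1 0 0 0; 0 4/5 -3/5 0; -1 3/5 4/5 0; 0 0 0 1]
T3·…·T1 = [1 0 0 0; -15/17 13/85 84/85 0; 8/17 -84/85 13/85 0; 0 0 0 1]
T4·…·T1 = [1 0 0 0; -23/17 97/85 71/85 0; 8/17 -84/85 13/85 0; 0 0 0 1]
det M = 1; M⁻¹ = [1 0 0 0; 3/5 13/85 -71/85 0; 4/5 84/85 97/85 0; 0 0 0 1]
M⁻¹ · (-9/2, 4397/510, -727/255)ᵀ = (-9/2, 1, 5/3)ᵀ

p = (-9/2, 1, 5/3)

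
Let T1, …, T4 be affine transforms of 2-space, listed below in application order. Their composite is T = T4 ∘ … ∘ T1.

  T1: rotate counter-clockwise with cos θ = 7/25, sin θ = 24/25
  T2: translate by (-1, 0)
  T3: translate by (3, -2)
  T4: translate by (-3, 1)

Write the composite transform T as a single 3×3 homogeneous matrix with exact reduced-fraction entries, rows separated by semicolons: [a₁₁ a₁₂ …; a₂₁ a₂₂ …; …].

T1 = [7/25 -24/25 0; 24/25 7/25 0; 0 0 1]
T2·T1 = [7/25 -24/25 -1; 24/25 7/25 0; 0 0 1]
T3·…·T1 = [7/25 -24/25 2; 24/25 7/25 -2; 0 0 1]
T4·…·T1 = [7/25 -24/25 -1; 24/25 7/25 -1; 0 0 1]

T = [7/25 -24/25 -1; 24/25 7/25 -1; 0 0 1]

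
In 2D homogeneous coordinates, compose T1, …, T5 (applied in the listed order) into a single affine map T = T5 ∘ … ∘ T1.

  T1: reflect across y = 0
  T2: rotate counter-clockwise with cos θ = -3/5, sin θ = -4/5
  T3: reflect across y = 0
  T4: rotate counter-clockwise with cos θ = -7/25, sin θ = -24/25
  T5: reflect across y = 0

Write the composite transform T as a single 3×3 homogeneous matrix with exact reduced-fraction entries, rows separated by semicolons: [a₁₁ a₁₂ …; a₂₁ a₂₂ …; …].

T1 = [1 0 0; 0 -1 0; 0 0 1]
T2·T1 = [-3/5 -4/5 0; -4/5 3/5 0; 0 0 1]
T3·…·T1 = [-3/5 -4/5 0; 4/5 -3/5 0; 0 0 1]
T4·…·T1 = [117/125 -44/125 0; 44/125 117/125 0; 0 0 1]
T5·…·T1 = [117/125 -44/125 0; -44/125 -117/125 0; 0 0 1]

T = [117/125 -44/125 0; -44/125 -117/125 0; 0 0 1]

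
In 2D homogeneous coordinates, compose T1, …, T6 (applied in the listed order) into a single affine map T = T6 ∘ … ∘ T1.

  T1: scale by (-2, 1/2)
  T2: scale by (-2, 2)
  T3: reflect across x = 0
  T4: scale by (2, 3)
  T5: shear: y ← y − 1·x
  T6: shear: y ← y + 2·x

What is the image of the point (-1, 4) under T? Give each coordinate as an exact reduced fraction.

T1 scale by (-2, 1/2): (-1, 4) → (2, 2)
T2 scale by (-2, 2): (2, 2) → (-4, 4)
T3 reflect across x = 0: (-4, 4) → (4, 4)
T4 scale by (2, 3): (4, 4) → (8, 12)
T5 shear: y ← y − 1·x: (8, 12) → (8, 4)
T6 shear: y ← y + 2·x: (8, 4) → (8, 20)

T(p) = (8, 20)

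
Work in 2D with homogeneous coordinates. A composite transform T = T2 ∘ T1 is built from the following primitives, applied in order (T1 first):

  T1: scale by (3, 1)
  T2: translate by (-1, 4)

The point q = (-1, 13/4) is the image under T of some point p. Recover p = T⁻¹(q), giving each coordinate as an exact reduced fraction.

p = (0, -3/4)

T1 = [3 0 0; 0 1 0; 0 0 1]
T2·T1 = [3 0 -1; 0 1 4; 0 0 1]
det M = 3; M⁻¹ = [1/3 0 1/3; 0 1 -4; 0 0 1]
M⁻¹ · (-1, 13/4)ᵀ = (0, -3/4)ᵀ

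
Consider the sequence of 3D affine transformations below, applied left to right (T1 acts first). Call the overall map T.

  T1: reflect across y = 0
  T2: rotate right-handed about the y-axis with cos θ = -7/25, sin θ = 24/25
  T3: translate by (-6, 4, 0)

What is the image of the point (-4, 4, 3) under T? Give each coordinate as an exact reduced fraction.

T1 reflect across y = 0: (-4, 4, 3) → (-4, -4, 3)
T2 rotate right-handed about the y-axis with cos θ = -7/25, sin θ = 24/25: (-4, -4, 3) → (4, -4, 3)
T3 translate by (-6, 4, 0): (4, -4, 3) → (-2, 0, 3)

T(p) = (-2, 0, 3)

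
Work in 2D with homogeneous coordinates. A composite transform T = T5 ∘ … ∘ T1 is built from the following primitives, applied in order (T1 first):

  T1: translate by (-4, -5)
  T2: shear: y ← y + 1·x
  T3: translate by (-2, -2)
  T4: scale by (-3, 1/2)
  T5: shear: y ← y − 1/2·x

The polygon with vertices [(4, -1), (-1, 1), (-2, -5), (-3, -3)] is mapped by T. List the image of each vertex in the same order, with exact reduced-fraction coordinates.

T1 translate by (-4, -5): (4, -1) → (0, -6); (-1, 1) → (-5, -4); (-2, -5) → (-6, -10); (-3, -3) → (-7, -8)
T2 shear: y ← y + 1·x: (0, -6) → (0, -6); (-5, -4) → (-5, -9); (-6, -10) → (-6, -16); (-7, -8) → (-7, -15)
T3 translate by (-2, -2): (0, -6) → (-2, -8); (-5, -9) → (-7, -11); (-6, -16) → (-8, -18); (-7, -15) → (-9, -17)
T4 scale by (-3, 1/2): (-2, -8) → (6, -4); (-7, -11) → (21, -11/2); (-8, -18) → (24, -9); (-9, -17) → (27, -17/2)
T5 shear: y ← y − 1/2·x: (6, -4) → (6, -7); (21, -11/2) → (21, -16); (24, -9) → (24, -21); (27, -17/2) → (27, -22)

image vertices: (6, -7), (21, -16), (24, -21), (27, -22)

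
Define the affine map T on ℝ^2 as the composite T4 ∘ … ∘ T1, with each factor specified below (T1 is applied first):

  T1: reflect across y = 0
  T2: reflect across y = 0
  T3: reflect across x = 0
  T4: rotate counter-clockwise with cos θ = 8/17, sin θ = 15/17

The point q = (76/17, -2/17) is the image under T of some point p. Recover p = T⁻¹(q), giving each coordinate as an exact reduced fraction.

T1 = [1 0 0; 0 -1 0; 0 0 1]
T2·T1 = [1 0 0; 0 1 0; 0 0 1]
T3·…·T1 = [-1 0 0; 0 1 0; 0 0 1]
T4·…·T1 = [-8/17 -15/17 0; -15/17 8/17 0; 0 0 1]
det M = -1; M⁻¹ = [-8/17 -15/17 0; -15/17 8/17 0; 0 0 1]
M⁻¹ · (76/17, -2/17)ᵀ = (-2, -4)ᵀ

p = (-2, -4)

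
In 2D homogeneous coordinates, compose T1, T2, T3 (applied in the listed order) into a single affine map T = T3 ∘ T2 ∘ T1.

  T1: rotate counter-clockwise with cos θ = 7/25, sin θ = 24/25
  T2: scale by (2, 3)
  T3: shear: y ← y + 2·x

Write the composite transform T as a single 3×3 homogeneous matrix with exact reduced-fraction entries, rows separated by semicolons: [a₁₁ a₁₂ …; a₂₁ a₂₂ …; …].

T = [14/25 -48/25 0; 4 -3 0; 0 0 1]

T1 = [7/25 -24/25 0; 24/25 7/25 0; 0 0 1]
T2·T1 = [14/25 -48/25 0; 72/25 21/25 0; 0 0 1]
T3·…·T1 = [14/25 -48/25 0; 4 -3 0; 0 0 1]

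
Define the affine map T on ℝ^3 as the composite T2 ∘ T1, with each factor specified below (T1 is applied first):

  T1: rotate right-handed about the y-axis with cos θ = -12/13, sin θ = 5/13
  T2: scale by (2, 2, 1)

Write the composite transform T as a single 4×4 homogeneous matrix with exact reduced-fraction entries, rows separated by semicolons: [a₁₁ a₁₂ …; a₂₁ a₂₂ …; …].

T = [-24/13 0 10/13 0; 0 2 0 0; -5/13 0 -12/13 0; 0 0 0 1]

T1 = [-12/13 0 5/13 0; 0 1 0 0; -5/13 0 -12/13 0; 0 0 0 1]
T2·T1 = [-24/13 0 10/13 0; 0 2 0 0; -5/13 0 -12/13 0; 0 0 0 1]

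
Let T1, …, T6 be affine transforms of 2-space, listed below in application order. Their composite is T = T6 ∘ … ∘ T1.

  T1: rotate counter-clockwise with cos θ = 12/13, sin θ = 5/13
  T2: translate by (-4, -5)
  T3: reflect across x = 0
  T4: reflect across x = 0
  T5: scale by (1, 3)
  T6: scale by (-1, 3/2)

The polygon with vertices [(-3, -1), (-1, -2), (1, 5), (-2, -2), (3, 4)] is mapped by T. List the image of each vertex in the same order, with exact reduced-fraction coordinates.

image vertices: (83/13, -414/13), (54/13, -423/13), (5, 0), (66/13, -891/26), (36/13, -9/13)

T1 rotate counter-clockwise with cos θ = 12/13, sin θ = 5/13: (-3, -1) → (-31/13, -27/13); (-1, -2) → (-2/13, -29/13); (1, 5) → (-1, 5); (-2, -2) → (-14/13, -34/13); (3, 4) → (16/13, 63/13)
T2 translate by (-4, -5): (-31/13, -27/13) → (-83/13, -92/13); (-2/13, -29/13) → (-54/13, -94/13); (-1, 5) → (-5, 0); (-14/13, -34/13) → (-66/13, -99/13); (16/13, 63/13) → (-36/13, -2/13)
T3 reflect across x = 0: (-83/13, -92/13) → (83/13, -92/13); (-54/13, -94/13) → (54/13, -94/13); (-5, 0) → (5, 0); (-66/13, -99/13) → (66/13, -99/13); (-36/13, -2/13) → (36/13, -2/13)
T4 reflect across x = 0: (83/13, -92/13) → (-83/13, -92/13); (54/13, -94/13) → (-54/13, -94/13); (5, 0) → (-5, 0); (66/13, -99/13) → (-66/13, -99/13); (36/13, -2/13) → (-36/13, -2/13)
T5 scale by (1, 3): (-83/13, -92/13) → (-83/13, -276/13); (-54/13, -94/13) → (-54/13, -282/13); (-5, 0) → (-5, 0); (-66/13, -99/13) → (-66/13, -297/13); (-36/13, -2/13) → (-36/13, -6/13)
T6 scale by (-1, 3/2): (-83/13, -276/13) → (83/13, -414/13); (-54/13, -282/13) → (54/13, -423/13); (-5, 0) → (5, 0); (-66/13, -297/13) → (66/13, -891/26); (-36/13, -6/13) → (36/13, -9/13)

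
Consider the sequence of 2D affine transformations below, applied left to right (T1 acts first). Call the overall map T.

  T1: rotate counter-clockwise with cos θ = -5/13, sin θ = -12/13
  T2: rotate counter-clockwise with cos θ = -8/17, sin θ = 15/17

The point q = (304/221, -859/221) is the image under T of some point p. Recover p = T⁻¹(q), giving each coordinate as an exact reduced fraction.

T1 = [-5/13 12/13 0; -12/13 -5/13 0; 0 0 1]
T2·T1 = [220/221 -21/221 0; 21/221 220/221 0; 0 0 1]
det M = 1; M⁻¹ = [220/221 21/221 0; -21/221 220/221 0; 0 0 1]
M⁻¹ · (304/221, -859/221)ᵀ = (1, -4)ᵀ

p = (1, -4)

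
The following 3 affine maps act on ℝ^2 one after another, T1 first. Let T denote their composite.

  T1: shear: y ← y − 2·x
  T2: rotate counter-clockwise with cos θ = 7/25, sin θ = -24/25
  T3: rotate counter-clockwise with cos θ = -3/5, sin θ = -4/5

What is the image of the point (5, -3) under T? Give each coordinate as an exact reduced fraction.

T1 shear: y ← y − 2·x: (5, -3) → (5, -13)
T2 rotate counter-clockwise with cos θ = 7/25, sin θ = -24/25: (5, -13) → (-277/25, -211/25)
T3 rotate counter-clockwise with cos θ = -3/5, sin θ = -4/5: (-277/25, -211/25) → (-13/125, 1741/125)

T(p) = (-13/125, 1741/125)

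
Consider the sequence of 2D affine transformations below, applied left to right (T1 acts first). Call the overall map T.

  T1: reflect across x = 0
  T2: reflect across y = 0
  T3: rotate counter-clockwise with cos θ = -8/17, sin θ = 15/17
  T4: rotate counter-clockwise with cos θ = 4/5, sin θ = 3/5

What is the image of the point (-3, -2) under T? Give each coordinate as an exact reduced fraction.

T(p) = (-303/85, -46/85)

T1 reflect across x = 0: (-3, -2) → (3, -2)
T2 reflect across y = 0: (3, -2) → (3, 2)
T3 rotate counter-clockwise with cos θ = -8/17, sin θ = 15/17: (3, 2) → (-54/17, 29/17)
T4 rotate counter-clockwise with cos θ = 4/5, sin θ = 3/5: (-54/17, 29/17) → (-303/85, -46/85)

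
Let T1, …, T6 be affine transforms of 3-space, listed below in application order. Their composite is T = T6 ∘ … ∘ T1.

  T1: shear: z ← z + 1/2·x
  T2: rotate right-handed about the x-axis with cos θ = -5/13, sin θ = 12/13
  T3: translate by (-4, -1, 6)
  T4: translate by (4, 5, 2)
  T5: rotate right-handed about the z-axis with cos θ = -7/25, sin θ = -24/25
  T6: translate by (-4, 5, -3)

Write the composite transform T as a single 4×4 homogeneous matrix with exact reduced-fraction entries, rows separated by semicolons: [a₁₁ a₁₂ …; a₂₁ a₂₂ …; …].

T1 = [1 0 0 0; 0 1 0 0; 1/2 0 1 0; 0 0 0 1]
T2·T1 = [1 0 0 0; -6/13 -5/13 -12/13 0; -5/26 12/13 -5/13 0; 0 0 0 1]
T3·…·T1 = [1 0 0 -4; -6/13 -5/13 -12/13 -1; -5/26 12/13 -5/13 6; 0 0 0 1]
T4·…·T1 = [1 0 0 0; -6/13 -5/13 -12/13 4; -5/26 12/13 -5/13 8; 0 0 0 1]
T5·…·T1 = [-47/65 -24/65 -288/325 96/25; -54/65 7/65 84/325 -28/25; -5/26 12/13 -5/13 8; 0 0 0 1]
T6·…·T1 = [-47/65 -24/65 -288/325 -4/25; -54/65 7/65 84/325 97/25; -5/26 12/13 -5/13 5; 0 0 0 1]

T = [-47/65 -24/65 -288/325 -4/25; -54/65 7/65 84/325 97/25; -5/26 12/13 -5/13 5; 0 0 0 1]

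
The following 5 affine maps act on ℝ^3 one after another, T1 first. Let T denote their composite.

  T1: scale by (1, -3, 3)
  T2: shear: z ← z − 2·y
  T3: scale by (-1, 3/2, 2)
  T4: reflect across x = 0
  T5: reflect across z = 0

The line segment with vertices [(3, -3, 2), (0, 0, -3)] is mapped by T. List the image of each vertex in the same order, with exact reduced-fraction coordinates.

T1 scale by (1, -3, 3): (3, -3, 2) → (3, 9, 6); (0, 0, -3) → (0, 0, -9)
T2 shear: z ← z − 2·y: (3, 9, 6) → (3, 9, -12); (0, 0, -9) → (0, 0, -9)
T3 scale by (-1, 3/2, 2): (3, 9, -12) → (-3, 27/2, -24); (0, 0, -9) → (0, 0, -18)
T4 reflect across x = 0: (-3, 27/2, -24) → (3, 27/2, -24); (0, 0, -18) → (0, 0, -18)
T5 reflect across z = 0: (3, 27/2, -24) → (3, 27/2, 24); (0, 0, -18) → (0, 0, 18)

image vertices: (3, 27/2, 24), (0, 0, 18)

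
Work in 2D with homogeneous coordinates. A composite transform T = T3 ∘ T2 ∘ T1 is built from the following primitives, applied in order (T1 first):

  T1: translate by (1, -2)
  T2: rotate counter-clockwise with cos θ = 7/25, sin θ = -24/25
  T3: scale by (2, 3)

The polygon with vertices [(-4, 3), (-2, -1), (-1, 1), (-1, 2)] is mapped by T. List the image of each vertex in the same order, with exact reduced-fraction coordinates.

T1 translate by (1, -2): (-4, 3) → (-3, 1); (-2, -1) → (-1, -3); (-1, 1) → (0, -1); (-1, 2) → (0, 0)
T2 rotate counter-clockwise with cos θ = 7/25, sin θ = -24/25: (-3, 1) → (3/25, 79/25); (-1, -3) → (-79/25, 3/25); (0, -1) → (-24/25, -7/25); (0, 0) → (0, 0)
T3 scale by (2, 3): (3/25, 79/25) → (6/25, 237/25); (-79/25, 3/25) → (-158/25, 9/25); (-24/25, -7/25) → (-48/25, -21/25); (0, 0) → (0, 0)

image vertices: (6/25, 237/25), (-158/25, 9/25), (-48/25, -21/25), (0, 0)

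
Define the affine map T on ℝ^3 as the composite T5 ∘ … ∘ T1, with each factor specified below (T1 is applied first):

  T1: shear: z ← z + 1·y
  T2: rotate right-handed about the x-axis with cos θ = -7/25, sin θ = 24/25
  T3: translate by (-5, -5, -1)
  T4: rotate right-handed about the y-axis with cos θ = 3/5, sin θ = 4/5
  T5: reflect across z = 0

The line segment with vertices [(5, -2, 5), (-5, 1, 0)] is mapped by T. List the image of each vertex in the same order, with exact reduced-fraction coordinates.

image vertices: (-376/125, -183/25, 282/125), (-782/125, -156/25, -976/125)

T1 shear: z ← z + 1·y: (5, -2, 5) → (5, -2, 3); (-5, 1, 0) → (-5, 1, 1)
T2 rotate right-handed about the x-axis with cos θ = -7/25, sin θ = 24/25: (5, -2, 3) → (5, -58/25, -69/25); (-5, 1, 1) → (-5, -31/25, 17/25)
T3 translate by (-5, -5, -1): (5, -58/25, -69/25) → (0, -183/25, -94/25); (-5, -31/25, 17/25) → (-10, -156/25, -8/25)
T4 rotate right-handed about the y-axis with cos θ = 3/5, sin θ = 4/5: (0, -183/25, -94/25) → (-376/125, -183/25, -282/125); (-10, -156/25, -8/25) → (-782/125, -156/25, 976/125)
T5 reflect across z = 0: (-376/125, -183/25, -282/125) → (-376/125, -183/25, 282/125); (-782/125, -156/25, 976/125) → (-782/125, -156/25, -976/125)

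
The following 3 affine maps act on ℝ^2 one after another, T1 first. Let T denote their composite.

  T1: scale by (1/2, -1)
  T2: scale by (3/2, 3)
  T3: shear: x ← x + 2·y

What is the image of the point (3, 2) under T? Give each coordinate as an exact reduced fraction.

T1 scale by (1/2, -1): (3, 2) → (3/2, -2)
T2 scale by (3/2, 3): (3/2, -2) → (9/4, -6)
T3 shear: x ← x + 2·y: (9/4, -6) → (-39/4, -6)

T(p) = (-39/4, -6)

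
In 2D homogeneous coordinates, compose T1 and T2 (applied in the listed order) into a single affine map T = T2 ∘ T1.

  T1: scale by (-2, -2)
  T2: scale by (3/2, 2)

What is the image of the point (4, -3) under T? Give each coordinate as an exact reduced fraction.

T(p) = (-12, 12)

T1 scale by (-2, -2): (4, -3) → (-8, 6)
T2 scale by (3/2, 2): (-8, 6) → (-12, 12)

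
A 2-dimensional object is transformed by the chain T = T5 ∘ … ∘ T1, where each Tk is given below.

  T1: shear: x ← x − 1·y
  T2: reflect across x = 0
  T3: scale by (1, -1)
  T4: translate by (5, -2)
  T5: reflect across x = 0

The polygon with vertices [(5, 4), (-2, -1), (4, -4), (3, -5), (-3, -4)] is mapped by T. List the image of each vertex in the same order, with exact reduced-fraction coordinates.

T1 shear: x ← x − 1·y: (5, 4) → (1, 4); (-2, -1) → (-1, -1); (4, -4) → (8, -4); (3, -5) → (8, -5); (-3, -4) → (1, -4)
T2 reflect across x = 0: (1, 4) → (-1, 4); (-1, -1) → (1, -1); (8, -4) → (-8, -4); (8, -5) → (-8, -5); (1, -4) → (-1, -4)
T3 scale by (1, -1): (-1, 4) → (-1, -4); (1, -1) → (1, 1); (-8, -4) → (-8, 4); (-8, -5) → (-8, 5); (-1, -4) → (-1, 4)
T4 translate by (5, -2): (-1, -4) → (4, -6); (1, 1) → (6, -1); (-8, 4) → (-3, 2); (-8, 5) → (-3, 3); (-1, 4) → (4, 2)
T5 reflect across x = 0: (4, -6) → (-4, -6); (6, -1) → (-6, -1); (-3, 2) → (3, 2); (-3, 3) → (3, 3); (4, 2) → (-4, 2)

image vertices: (-4, -6), (-6, -1), (3, 2), (3, 3), (-4, 2)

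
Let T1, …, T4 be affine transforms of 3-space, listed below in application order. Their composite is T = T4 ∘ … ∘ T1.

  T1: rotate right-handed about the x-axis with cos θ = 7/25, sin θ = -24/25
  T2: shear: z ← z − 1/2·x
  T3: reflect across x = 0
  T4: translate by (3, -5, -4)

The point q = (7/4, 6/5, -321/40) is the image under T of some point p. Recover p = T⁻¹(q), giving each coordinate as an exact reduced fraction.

p = (5/4, 5, 5)

T1 = [1 0 0 0; 0 7/25 24/25 0; 0 -24/25 7/25 0; 0 0 0 1]
T2·T1 = [1 0 0 0; 0 7/25 24/25 0; -1/2 -24/25 7/25 0; 0 0 0 1]
T3·…·T1 = [-1 0 0 0; 0 7/25 24/25 0; -1/2 -24/25 7/25 0; 0 0 0 1]
T4·…·T1 = [-1 0 0 3; 0 7/25 24/25 -5; -1/2 -24/25 7/25 -4; 0 0 0 1]
det M = -1; M⁻¹ = [-1 0 0 3; 12/25 7/25 -24/25 -97/25; -7/50 24/25 7/25 317/50; 0 0 0 1]
M⁻¹ · (7/4, 6/5, -321/40)ᵀ = (5/4, 5, 5)ᵀ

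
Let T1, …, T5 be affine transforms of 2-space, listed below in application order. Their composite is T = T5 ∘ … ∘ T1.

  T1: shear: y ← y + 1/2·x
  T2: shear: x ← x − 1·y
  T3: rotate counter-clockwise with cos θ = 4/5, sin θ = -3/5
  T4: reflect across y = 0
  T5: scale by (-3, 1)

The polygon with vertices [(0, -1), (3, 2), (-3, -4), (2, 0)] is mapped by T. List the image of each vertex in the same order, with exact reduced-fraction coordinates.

T1 shear: y ← y + 1/2·x: (0, -1) → (0, -1); (3, 2) → (3, 7/2); (-3, -4) → (-3, -11/2); (2, 0) → (2, 1)
T2 shear: x ← x − 1·y: (0, -1) → (1, -1); (3, 7/2) → (-1/2, 7/2); (-3, -11/2) → (5/2, -11/2); (2, 1) → (1, 1)
T3 rotate counter-clockwise with cos θ = 4/5, sin θ = -3/5: (1, -1) → (1/5, -7/5); (-1/2, 7/2) → (17/10, 31/10); (5/2, -11/2) → (-13/10, -59/10); (1, 1) → (7/5, 1/5)
T4 reflect across y = 0: (1/5, -7/5) → (1/5, 7/5); (17/10, 31/10) → (17/10, -31/10); (-13/10, -59/10) → (-13/10, 59/10); (7/5, 1/5) → (7/5, -1/5)
T5 scale by (-3, 1): (1/5, 7/5) → (-3/5, 7/5); (17/10, -31/10) → (-51/10, -31/10); (-13/10, 59/10) → (39/10, 59/10); (7/5, -1/5) → (-21/5, -1/5)

image vertices: (-3/5, 7/5), (-51/10, -31/10), (39/10, 59/10), (-21/5, -1/5)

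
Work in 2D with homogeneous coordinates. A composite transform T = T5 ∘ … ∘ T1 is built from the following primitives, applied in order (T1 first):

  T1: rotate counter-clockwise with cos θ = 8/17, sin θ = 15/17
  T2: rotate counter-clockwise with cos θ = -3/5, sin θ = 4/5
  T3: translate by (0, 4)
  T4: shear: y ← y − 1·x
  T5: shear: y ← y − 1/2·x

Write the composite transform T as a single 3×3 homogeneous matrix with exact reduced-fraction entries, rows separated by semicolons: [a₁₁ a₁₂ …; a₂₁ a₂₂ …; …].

T1 = [8/17 -15/17 0; 15/17 8/17 0; 0 0 1]
T2·T1 = [-84/85 13/85 0; -13/85 -84/85 0; 0 0 1]
T3·…·T1 = [-84/85 13/85 0; -13/85 -84/85 4; 0 0 1]
T4·…·T1 = [-84/85 13/85 0; 71/85 -97/85 4; 0 0 1]
T5·…·T1 = [-84/85 13/85 0; 113/85 -207/170 4; 0 0 1]

T = [-84/85 13/85 0; 113/85 -207/170 4; 0 0 1]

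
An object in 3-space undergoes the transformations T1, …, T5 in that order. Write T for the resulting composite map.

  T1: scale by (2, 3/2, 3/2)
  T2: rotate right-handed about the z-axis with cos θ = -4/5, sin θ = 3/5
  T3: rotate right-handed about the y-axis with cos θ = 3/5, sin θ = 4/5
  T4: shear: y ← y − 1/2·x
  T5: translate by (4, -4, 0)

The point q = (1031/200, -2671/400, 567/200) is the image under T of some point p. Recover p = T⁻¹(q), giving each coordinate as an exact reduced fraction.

T1 = [2 0 0 0; 0 3/2 0 0; 0 0 3/2 0; 0 0 0 1]
T2·T1 = [-8/5 -9/10 0 0; 6/5 -6/5 0 0; 0 0 3/2 0; 0 0 0 1]
T3·…·T1 = [-24/25 -27/50 6/5 0; 6/5 -6/5 0 0; 32/25 18/25 9/10 0; 0 0 0 1]
T4·…·T1 = [-24/25 -27/50 6/5 0; 42/25 -93/100 -3/5 0; 32/25 18/25 9/10 0; 0 0 0 1]
T5·…·T1 = [-24/25 -27/50 6/5 4; 42/25 -93/100 -3/5 -4; 32/25 18/25 9/10 0; 0 0 0 1]
det M = 9/2; M⁻¹ = [-9/100 3/10 8/25 39/25; -38/75 -8/15 8/25 -8/75; 8/15 0 2/5 -32/15; 0 0 0 1]
M⁻¹ · (1031/200, -2671/400, 567/200)ᵀ = (0, 7/4, 7/4)ᵀ

p = (0, 7/4, 7/4)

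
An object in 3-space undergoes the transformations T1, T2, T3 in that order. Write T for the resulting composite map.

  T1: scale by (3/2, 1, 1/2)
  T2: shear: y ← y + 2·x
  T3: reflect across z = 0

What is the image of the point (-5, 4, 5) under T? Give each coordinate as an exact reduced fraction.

T1 scale by (3/2, 1, 1/2): (-5, 4, 5) → (-15/2, 4, 5/2)
T2 shear: y ← y + 2·x: (-15/2, 4, 5/2) → (-15/2, -11, 5/2)
T3 reflect across z = 0: (-15/2, -11, 5/2) → (-15/2, -11, -5/2)

T(p) = (-15/2, -11, -5/2)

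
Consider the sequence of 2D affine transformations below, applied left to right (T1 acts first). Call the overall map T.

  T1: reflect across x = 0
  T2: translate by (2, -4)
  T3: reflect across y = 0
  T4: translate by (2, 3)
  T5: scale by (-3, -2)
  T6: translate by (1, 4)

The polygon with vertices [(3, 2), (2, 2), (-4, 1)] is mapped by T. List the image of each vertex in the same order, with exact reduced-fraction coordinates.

image vertices: (-2, -6), (-5, -6), (-23, -8)

T1 reflect across x = 0: (3, 2) → (-3, 2); (2, 2) → (-2, 2); (-4, 1) → (4, 1)
T2 translate by (2, -4): (-3, 2) → (-1, -2); (-2, 2) → (0, -2); (4, 1) → (6, -3)
T3 reflect across y = 0: (-1, -2) → (-1, 2); (0, -2) → (0, 2); (6, -3) → (6, 3)
T4 translate by (2, 3): (-1, 2) → (1, 5); (0, 2) → (2, 5); (6, 3) → (8, 6)
T5 scale by (-3, -2): (1, 5) → (-3, -10); (2, 5) → (-6, -10); (8, 6) → (-24, -12)
T6 translate by (1, 4): (-3, -10) → (-2, -6); (-6, -10) → (-5, -6); (-24, -12) → (-23, -8)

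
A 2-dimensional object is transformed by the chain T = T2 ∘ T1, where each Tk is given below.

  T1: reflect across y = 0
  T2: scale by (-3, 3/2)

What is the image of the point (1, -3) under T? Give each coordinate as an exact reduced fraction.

T1 reflect across y = 0: (1, -3) → (1, 3)
T2 scale by (-3, 3/2): (1, 3) → (-3, 9/2)

T(p) = (-3, 9/2)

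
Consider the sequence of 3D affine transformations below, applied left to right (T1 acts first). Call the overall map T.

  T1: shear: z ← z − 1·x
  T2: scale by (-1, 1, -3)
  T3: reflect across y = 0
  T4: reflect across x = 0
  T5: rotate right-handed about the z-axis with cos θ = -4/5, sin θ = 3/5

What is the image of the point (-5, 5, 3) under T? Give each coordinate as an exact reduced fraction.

T1 shear: z ← z − 1·x: (-5, 5, 3) → (-5, 5, 8)
T2 scale by (-1, 1, -3): (-5, 5, 8) → (5, 5, -24)
T3 reflect across y = 0: (5, 5, -24) → (5, -5, -24)
T4 reflect across x = 0: (5, -5, -24) → (-5, -5, -24)
T5 rotate right-handed about the z-axis with cos θ = -4/5, sin θ = 3/5: (-5, -5, -24) → (7, 1, -24)

T(p) = (7, 1, -24)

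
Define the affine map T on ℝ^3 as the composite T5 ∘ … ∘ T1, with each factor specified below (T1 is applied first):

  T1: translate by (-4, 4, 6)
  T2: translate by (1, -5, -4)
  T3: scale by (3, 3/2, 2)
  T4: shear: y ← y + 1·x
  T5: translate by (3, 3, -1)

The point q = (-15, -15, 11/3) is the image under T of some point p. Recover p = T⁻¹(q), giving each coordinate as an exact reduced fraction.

p = (-3, 1, 1/3)

T1 = [1 0 0 -4; 0 1 0 4; 0 0 1 6; 0 0 0 1]
T2·T1 = [1 0 0 -3; 0 1 0 -1; 0 0 1 2; 0 0 0 1]
T3·…·T1 = [3 0 0 -9; 0 3/2 0 -3/2; 0 0 2 4; 0 0 0 1]
T4·…·T1 = [3 0 0 -9; 3 3/2 0 -21/2; 0 0 2 4; 0 0 0 1]
T5·…·T1 = [3 0 0 -6; 3 3/2 0 -15/2; 0 0 2 3; 0 0 0 1]
det M = 9; M⁻¹ = [1/3 0 0 2; -2/3 2/3 0 1; 0 0 1/2 -3/2; 0 0 0 1]
M⁻¹ · (-15, -15, 11/3)ᵀ = (-3, 1, 1/3)ᵀ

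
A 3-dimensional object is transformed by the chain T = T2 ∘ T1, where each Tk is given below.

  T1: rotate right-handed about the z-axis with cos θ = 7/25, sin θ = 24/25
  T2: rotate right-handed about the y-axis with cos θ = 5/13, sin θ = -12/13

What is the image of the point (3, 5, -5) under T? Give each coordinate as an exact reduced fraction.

T(p) = (201/65, 107/25, -1813/325)

T1 rotate right-handed about the z-axis with cos θ = 7/25, sin θ = 24/25: (3, 5, -5) → (-99/25, 107/25, -5)
T2 rotate right-handed about the y-axis with cos θ = 5/13, sin θ = -12/13: (-99/25, 107/25, -5) → (201/65, 107/25, -1813/325)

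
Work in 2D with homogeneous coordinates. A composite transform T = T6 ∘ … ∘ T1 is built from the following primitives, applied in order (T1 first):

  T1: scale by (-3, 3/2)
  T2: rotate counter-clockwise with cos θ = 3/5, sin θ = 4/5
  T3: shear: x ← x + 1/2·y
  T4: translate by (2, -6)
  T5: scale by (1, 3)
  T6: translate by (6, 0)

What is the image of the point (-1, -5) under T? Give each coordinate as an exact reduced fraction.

T1 scale by (-3, 3/2): (-1, -5) → (3, -15/2)
T2 rotate counter-clockwise with cos θ = 3/5, sin θ = 4/5: (3, -15/2) → (39/5, -21/10)
T3 shear: x ← x + 1/2·y: (39/5, -21/10) → (27/4, -21/10)
T4 translate by (2, -6): (27/4, -21/10) → (35/4, -81/10)
T5 scale by (1, 3): (35/4, -81/10) → (35/4, -243/10)
T6 translate by (6, 0): (35/4, -243/10) → (59/4, -243/10)

T(p) = (59/4, -243/10)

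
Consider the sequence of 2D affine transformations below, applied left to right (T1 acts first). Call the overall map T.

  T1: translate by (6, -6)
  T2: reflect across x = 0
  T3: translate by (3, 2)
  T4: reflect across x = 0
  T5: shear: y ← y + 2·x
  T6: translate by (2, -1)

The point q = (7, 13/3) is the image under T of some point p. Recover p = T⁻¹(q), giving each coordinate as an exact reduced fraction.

p = (2, -2/3)

T1 = [1 0 6; 0 1 -6; 0 0 1]
T2·T1 = [-1 0 -6; 0 1 -6; 0 0 1]
T3·…·T1 = [-1 0 -3; 0 1 -4; 0 0 1]
T4·…·T1 = [1 0 3; 0 1 -4; 0 0 1]
T5·…·T1 = [1 0 3; 2 1 2; 0 0 1]
T6·…·T1 = [1 0 5; 2 1 1; 0 0 1]
det M = 1; M⁻¹ = [1 0 -5; -2 1 9; 0 0 1]
M⁻¹ · (7, 13/3)ᵀ = (2, -2/3)ᵀ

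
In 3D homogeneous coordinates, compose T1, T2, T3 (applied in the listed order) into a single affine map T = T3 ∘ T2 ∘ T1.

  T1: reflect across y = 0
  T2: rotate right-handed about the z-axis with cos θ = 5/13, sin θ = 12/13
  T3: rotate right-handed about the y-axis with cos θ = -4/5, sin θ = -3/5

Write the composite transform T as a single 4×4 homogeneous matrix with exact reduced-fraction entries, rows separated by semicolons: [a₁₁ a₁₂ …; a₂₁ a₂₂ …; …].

T = [-4/13 -48/65 -3/5 0; 12/13 -5/13 0 0; 3/13 36/65 -4/5 0; 0 0 0 1]

T1 = [1 0 0 0; 0 -1 0 0; 0 0 1 0; 0 0 0 1]
T2·T1 = [5/13 12/13 0 0; 12/13 -5/13 0 0; 0 0 1 0; 0 0 0 1]
T3·…·T1 = [-4/13 -48/65 -3/5 0; 12/13 -5/13 0 0; 3/13 36/65 -4/5 0; 0 0 0 1]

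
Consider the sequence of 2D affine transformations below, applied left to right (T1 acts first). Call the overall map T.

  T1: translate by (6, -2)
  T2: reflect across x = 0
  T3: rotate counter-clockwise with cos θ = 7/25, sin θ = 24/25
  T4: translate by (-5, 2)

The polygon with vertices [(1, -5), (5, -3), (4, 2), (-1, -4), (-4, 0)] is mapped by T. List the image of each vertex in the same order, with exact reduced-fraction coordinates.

image vertices: (-6/25, -167/25), (-82/25, -249/25), (-39/5, -38/5), (-16/25, -112/25), (-91/25, -12/25)

T1 translate by (6, -2): (1, -5) → (7, -7); (5, -3) → (11, -5); (4, 2) → (10, 0); (-1, -4) → (5, -6); (-4, 0) → (2, -2)
T2 reflect across x = 0: (7, -7) → (-7, -7); (11, -5) → (-11, -5); (10, 0) → (-10, 0); (5, -6) → (-5, -6); (2, -2) → (-2, -2)
T3 rotate counter-clockwise with cos θ = 7/25, sin θ = 24/25: (-7, -7) → (119/25, -217/25); (-11, -5) → (43/25, -299/25); (-10, 0) → (-14/5, -48/5); (-5, -6) → (109/25, -162/25); (-2, -2) → (34/25, -62/25)
T4 translate by (-5, 2): (119/25, -217/25) → (-6/25, -167/25); (43/25, -299/25) → (-82/25, -249/25); (-14/5, -48/5) → (-39/5, -38/5); (109/25, -162/25) → (-16/25, -112/25); (34/25, -62/25) → (-91/25, -12/25)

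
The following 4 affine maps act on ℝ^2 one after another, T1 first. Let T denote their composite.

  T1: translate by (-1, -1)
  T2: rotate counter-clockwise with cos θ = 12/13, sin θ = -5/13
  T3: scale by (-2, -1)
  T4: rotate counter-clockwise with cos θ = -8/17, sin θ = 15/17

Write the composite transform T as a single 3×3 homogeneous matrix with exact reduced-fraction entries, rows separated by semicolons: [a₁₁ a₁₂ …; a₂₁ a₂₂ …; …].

T1 = [1 0 -1; 0 1 -1; 0 0 1]
T2·T1 = [12/13 5/13 -17/13; -5/13 12/13 -7/13; 0 0 1]
T3·…·T1 = [-24/13 -10/13 34/13; 5/13 -12/13 7/13; 0 0 1]
T4·…·T1 = [9/17 20/17 -29/17; -400/221 -54/221 454/221; 0 0 1]

T = [9/17 20/17 -29/17; -400/221 -54/221 454/221; 0 0 1]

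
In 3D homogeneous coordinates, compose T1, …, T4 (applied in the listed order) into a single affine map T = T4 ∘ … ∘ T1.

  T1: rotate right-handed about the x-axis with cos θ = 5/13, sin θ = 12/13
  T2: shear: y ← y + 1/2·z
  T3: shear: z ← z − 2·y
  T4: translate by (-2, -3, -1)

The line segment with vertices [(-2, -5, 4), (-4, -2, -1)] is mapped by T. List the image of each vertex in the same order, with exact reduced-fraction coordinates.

T1 rotate right-handed about the x-axis with cos θ = 5/13, sin θ = 12/13: (-2, -5, 4) → (-2, -73/13, -40/13); (-4, -2, -1) → (-4, 2/13, -29/13)
T2 shear: y ← y + 1/2·z: (-2, -73/13, -40/13) → (-2, -93/13, -40/13); (-4, 2/13, -29/13) → (-4, -25/26, -29/13)
T3 shear: z ← z − 2·y: (-2, -93/13, -40/13) → (-2, -93/13, 146/13); (-4, -25/26, -29/13) → (-4, -25/26, -4/13)
T4 translate by (-2, -3, -1): (-2, -93/13, 146/13) → (-4, -132/13, 133/13); (-4, -25/26, -4/13) → (-6, -103/26, -17/13)

image vertices: (-4, -132/13, 133/13), (-6, -103/26, -17/13)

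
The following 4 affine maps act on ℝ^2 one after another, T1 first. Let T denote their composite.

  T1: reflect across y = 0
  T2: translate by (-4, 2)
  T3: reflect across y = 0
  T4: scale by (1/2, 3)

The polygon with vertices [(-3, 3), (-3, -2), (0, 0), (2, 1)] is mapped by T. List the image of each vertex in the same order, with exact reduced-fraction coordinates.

image vertices: (-7/2, 3), (-7/2, -12), (-2, -6), (-1, -3)

T1 reflect across y = 0: (-3, 3) → (-3, -3); (-3, -2) → (-3, 2); (0, 0) → (0, 0); (2, 1) → (2, -1)
T2 translate by (-4, 2): (-3, -3) → (-7, -1); (-3, 2) → (-7, 4); (0, 0) → (-4, 2); (2, -1) → (-2, 1)
T3 reflect across y = 0: (-7, -1) → (-7, 1); (-7, 4) → (-7, -4); (-4, 2) → (-4, -2); (-2, 1) → (-2, -1)
T4 scale by (1/2, 3): (-7, 1) → (-7/2, 3); (-7, -4) → (-7/2, -12); (-4, -2) → (-2, -6); (-2, -1) → (-1, -3)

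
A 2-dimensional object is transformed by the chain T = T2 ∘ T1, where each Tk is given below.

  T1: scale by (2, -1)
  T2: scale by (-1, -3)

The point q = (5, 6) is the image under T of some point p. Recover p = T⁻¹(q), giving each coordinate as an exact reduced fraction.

p = (-5/2, 2)

T1 = [2 0 0; 0 -1 0; 0 0 1]
T2·T1 = [-2 0 0; 0 3 0; 0 0 1]
det M = -6; M⁻¹ = [-1/2 0 0; 0 1/3 0; 0 0 1]
M⁻¹ · (5, 6)ᵀ = (-5/2, 2)ᵀ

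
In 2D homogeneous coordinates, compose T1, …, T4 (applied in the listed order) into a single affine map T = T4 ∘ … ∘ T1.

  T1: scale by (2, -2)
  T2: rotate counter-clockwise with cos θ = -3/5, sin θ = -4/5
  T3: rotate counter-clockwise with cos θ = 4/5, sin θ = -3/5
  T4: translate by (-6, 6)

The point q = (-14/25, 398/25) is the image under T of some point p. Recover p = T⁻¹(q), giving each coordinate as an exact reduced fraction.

T1 = [2 0 0; 0 -2 0; 0 0 1]
T2·T1 = [-6/5 -8/5 0; -8/5 6/5 0; 0 0 1]
T3·…·T1 = [-48/25 -14/25 0; -14/25 48/25 0; 0 0 1]
T4·…·T1 = [-48/25 -14/25 -6; -14/25 48/25 6; 0 0 1]
det M = -4; M⁻¹ = [-12/25 -7/50 -51/25; -7/50 12/25 -93/25; 0 0 1]
M⁻¹ · (-14/25, 398/25)ᵀ = (-4, 4)ᵀ

p = (-4, 4)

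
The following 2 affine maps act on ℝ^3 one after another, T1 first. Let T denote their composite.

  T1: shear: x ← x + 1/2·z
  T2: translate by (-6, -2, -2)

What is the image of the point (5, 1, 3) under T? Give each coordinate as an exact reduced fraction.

T1 shear: x ← x + 1/2·z: (5, 1, 3) → (13/2, 1, 3)
T2 translate by (-6, -2, -2): (13/2, 1, 3) → (1/2, -1, 1)

T(p) = (1/2, -1, 1)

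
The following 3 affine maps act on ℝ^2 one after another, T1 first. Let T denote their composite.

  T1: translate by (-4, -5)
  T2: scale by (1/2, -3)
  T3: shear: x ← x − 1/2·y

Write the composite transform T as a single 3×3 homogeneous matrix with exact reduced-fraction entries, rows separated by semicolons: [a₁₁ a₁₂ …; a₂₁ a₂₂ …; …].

T = [1/2 3/2 -19/2; 0 -3 15; 0 0 1]

T1 = [1 0 -4; 0 1 -5; 0 0 1]
T2·T1 = [1/2 0 -2; 0 -3 15; 0 0 1]
T3·…·T1 = [1/2 3/2 -19/2; 0 -3 15; 0 0 1]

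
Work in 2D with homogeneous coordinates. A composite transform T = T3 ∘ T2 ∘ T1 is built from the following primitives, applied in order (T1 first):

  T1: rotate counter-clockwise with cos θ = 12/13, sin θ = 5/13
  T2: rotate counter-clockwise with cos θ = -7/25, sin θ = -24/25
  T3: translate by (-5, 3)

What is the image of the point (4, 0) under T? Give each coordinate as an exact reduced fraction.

T1 rotate counter-clockwise with cos θ = 12/13, sin θ = 5/13: (4, 0) → (48/13, 20/13)
T2 rotate counter-clockwise with cos θ = -7/25, sin θ = -24/25: (48/13, 20/13) → (144/325, -1292/325)
T3 translate by (-5, 3): (144/325, -1292/325) → (-1481/325, -317/325)

T(p) = (-1481/325, -317/325)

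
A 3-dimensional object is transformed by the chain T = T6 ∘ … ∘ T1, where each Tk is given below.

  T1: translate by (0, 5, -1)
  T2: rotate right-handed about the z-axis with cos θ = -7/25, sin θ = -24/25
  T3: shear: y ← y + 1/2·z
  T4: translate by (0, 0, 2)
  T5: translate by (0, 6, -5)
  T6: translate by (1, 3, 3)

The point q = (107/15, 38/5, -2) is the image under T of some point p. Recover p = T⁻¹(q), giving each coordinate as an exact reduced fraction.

p = (-4/3, 1, -1)

T1 = [1 0 0 0; 0 1 0 5; 0 0 1 -1; 0 0 0 1]
T2·T1 = [-7/25 24/25 0 24/5; -24/25 -7/25 0 -7/5; 0 0 1 -1; 0 0 0 1]
T3·…·T1 = [-7/25 24/25 0 24/5; -24/25 -7/25 1/2 -19/10; 0 0 1 -1; 0 0 0 1]
T4·…·T1 = [-7/25 24/25 0 24/5; -24/25 -7/25 1/2 -19/10; 0 0 1 1; 0 0 0 1]
T5·…·T1 = [-7/25 24/25 0 24/5; -24/25 -7/25 1/2 41/10; 0 0 1 -4; 0 0 0 1]
T6·…·T1 = [-7/25 24/25 0 29/5; -24/25 -7/25 1/2 71/10; 0 0 1 -1; 0 0 0 1]
det M = 1; M⁻¹ = [-7/25 -24/25 12/25 223/25; 24/25 -7/25 7/50 -86/25; 0 0 1 1; 0 0 0 1]
M⁻¹ · (107/15, 38/5, -2)ᵀ = (-4/3, 1, -1)ᵀ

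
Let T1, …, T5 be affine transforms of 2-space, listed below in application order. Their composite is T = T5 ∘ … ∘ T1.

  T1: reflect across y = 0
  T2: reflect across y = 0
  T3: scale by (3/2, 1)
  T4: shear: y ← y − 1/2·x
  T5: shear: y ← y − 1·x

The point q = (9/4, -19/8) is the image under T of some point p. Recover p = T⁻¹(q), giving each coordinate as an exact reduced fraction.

p = (3/2, 1)

T1 = [1 0 0; 0 -1 0; 0 0 1]
T2·T1 = [1 0 0; 0 1 0; 0 0 1]
T3·…·T1 = [3/2 0 0; 0 1 0; 0 0 1]
T4·…·T1 = [3/2 0 0; -3/4 1 0; 0 0 1]
T5·…·T1 = [3/2 0 0; -9/4 1 0; 0 0 1]
det M = 3/2; M⁻¹ = [2/3 0 0; 3/2 1 0; 0 0 1]
M⁻¹ · (9/4, -19/8)ᵀ = (3/2, 1)ᵀ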